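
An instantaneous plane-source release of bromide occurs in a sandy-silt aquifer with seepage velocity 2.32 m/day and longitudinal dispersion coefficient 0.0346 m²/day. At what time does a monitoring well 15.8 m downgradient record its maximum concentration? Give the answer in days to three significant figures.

6.80 days

For the 1D instantaneous-source solution, setting ∂C/∂t = 0 at fixed x gives v²t² + 2Dt − x² = 0, so t = (√(D² + v²x²) − D)/v².
√(D² + v²x²) = √(0.0346² + 2.32² × 15.8²) = 36.66; v² = 5.3824.
t = (36.66 − 0.0346)/5.3824 = 6.80 days (vs. the pure-advection estimate x/v = 6.81 d).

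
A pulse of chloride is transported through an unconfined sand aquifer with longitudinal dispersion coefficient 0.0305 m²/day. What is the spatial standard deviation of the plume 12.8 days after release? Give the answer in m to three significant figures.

Dispersive spreading gives a Gaussian with σ² = 2Dt; advection only shifts the center.
σ = √(2 × 0.0305 × 12.8) = 0.884 m.

0.884 m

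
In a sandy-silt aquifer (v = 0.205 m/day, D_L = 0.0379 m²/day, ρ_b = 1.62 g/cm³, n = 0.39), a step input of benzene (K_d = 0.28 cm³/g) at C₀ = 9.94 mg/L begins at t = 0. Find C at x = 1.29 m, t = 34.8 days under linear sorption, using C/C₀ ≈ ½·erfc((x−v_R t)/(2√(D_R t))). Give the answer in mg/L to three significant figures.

Retardation factor R = 1 + ρ_b·K_d/n = 1 + 1.62 × 0.28/0.39 = 2.163.
Sorption retards both mechanisms: v_R = v/R = 0.09478 m/day, D_R = D/R = 0.01752 m²/day.
v_R·t = 0.09478 × 34.8 = 3.298344 m; 2√(D_R t) = 1.562 m; argument = (1.29 − 3.298344)/1.562 = -1.286.
C = C₀ × ½·erfc(-1.286) = 9.94 × 0.9655 = 9.60 mg/L.

9.60 mg/L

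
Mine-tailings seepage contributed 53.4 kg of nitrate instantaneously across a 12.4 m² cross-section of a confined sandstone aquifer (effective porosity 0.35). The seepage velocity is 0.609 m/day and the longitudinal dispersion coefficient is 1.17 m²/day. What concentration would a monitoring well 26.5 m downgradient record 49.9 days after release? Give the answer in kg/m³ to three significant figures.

For an instantaneous plane source, C(x,t) = M/(n_e·A·√(4πDt)) · exp(−(x−vt)²/(4Dt)), with n_e·A the pore (flow) area.
Plume center vt = 0.609 × 49.9 = 30.3891 m, so the well at 26.5 m is 3.8891 m upgradient of the peak.
√(4πDt) = 27.09 m, giving peak height M/(n_e·A·√(4πDt)) = 53.4/(0.35 × 12.4 × 27.09) = 0.4542 kg/m³.
(x−vt)²/(4Dt) = (-3.8891)²/(4 × 1.17 × 49.9) = 0.06477; exp(−0.06477) = 0.9373.
C = 0.4542 × 0.9373 = 0.426 kg/m³.

0.426 kg/m³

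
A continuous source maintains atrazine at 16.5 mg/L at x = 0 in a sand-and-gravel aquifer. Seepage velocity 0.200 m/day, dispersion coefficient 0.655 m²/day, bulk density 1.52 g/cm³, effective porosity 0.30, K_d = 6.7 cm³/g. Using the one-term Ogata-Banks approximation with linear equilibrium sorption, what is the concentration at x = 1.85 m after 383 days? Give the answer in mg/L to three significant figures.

8.84 mg/L

Retardation factor R = 1 + ρ_b·K_d/n = 1 + 1.52 × 6.7/0.30 = 34.95.
Sorption retards both mechanisms: v_R = v/R = 0.005722 m/day, D_R = D/R = 0.01874 m²/day.
v_R·t = 0.005722 × 383 = 2.191526 m; 2√(D_R t) = 5.358 m; argument = (1.85 − 2.191526)/5.358 = -0.06374.
C = C₀ × ½·erfc(-0.06374) = 16.5 × 0.5359 = 8.84 mg/L.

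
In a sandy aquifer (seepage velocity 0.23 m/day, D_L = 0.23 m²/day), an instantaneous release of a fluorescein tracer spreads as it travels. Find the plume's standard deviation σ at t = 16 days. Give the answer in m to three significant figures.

Dispersive spreading gives a Gaussian with σ² = 2Dt; advection only shifts the center.
σ = √(2 × 0.23 × 16) = 2.71 m.

2.71 m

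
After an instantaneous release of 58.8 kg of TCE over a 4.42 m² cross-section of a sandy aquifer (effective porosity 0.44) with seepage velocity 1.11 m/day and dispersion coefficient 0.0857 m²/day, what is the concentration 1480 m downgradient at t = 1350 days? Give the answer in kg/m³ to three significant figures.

0.378 kg/m³

For an instantaneous plane source, C(x,t) = M/(n_e·A·√(4πDt)) · exp(−(x−vt)²/(4Dt)), with n_e·A the pore (flow) area.
Plume center vt = 1.11 × 1350 = 1498.5 m, so the well at 1480 m is 18.5 m upgradient of the peak.
√(4πDt) = 38.13 m, giving peak height M/(n_e·A·√(4πDt)) = 58.8/(0.44 × 4.42 × 38.13) = 0.7929 kg/m³.
(x−vt)²/(4Dt) = (-18.5)²/(4 × 0.0857 × 1350) = 0.7396; exp(−0.7396) = 0.4773.
C = 0.7929 × 0.4773 = 0.378 kg/m³.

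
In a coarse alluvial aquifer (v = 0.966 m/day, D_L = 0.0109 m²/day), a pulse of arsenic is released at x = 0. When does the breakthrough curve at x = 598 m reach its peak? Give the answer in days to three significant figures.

For the 1D instantaneous-source solution, setting ∂C/∂t = 0 at fixed x gives v²t² + 2Dt − x² = 0, so t = (√(D² + v²x²) − D)/v².
√(D² + v²x²) = √(0.0109² + 0.966² × 598²) = 577.7; v² = 0.933156.
t = (577.7 − 0.0109)/0.933156 = 619 days (vs. the pure-advection estimate x/v = 619 d).

619 days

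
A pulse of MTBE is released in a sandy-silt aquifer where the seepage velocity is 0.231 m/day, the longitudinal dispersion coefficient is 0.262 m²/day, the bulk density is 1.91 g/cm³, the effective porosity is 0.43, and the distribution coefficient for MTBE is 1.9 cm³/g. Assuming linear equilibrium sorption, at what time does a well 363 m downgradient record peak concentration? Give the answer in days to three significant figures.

14800 days

Retardation factor R = 1 + ρ_b·K_d/n = 1 + 1.91 × 1.9/0.43 = 9.440.
Sorption retards both mechanisms: v_R = v/R = 0.02447 m/day, D_R = D/R = 0.02775 m²/day.
Peak time from v_R²t² + 2D_R t − x² = 0: t = (√(D_R² + v_R²x²) − D_R)/v_R².
√(D_R² + v_R²x²) = √(0.02775² + 0.02447² × 363²) = 8.883; v_R² = 0.0005988.
t = (8.883 − 0.02775)/0.0005988 = 14800 days.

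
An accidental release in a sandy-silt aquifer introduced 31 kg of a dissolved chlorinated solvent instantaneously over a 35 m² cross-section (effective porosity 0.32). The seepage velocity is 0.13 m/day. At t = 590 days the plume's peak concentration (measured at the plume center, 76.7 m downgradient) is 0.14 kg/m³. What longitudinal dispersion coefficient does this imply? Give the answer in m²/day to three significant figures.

At the plume center C_max = M/(n_e·A·√(4πDt)), so D = M²/(4πt·(n_e·A·C_max)²).
n_e·A·C_max = 0.32 × 35 × 0.14 = 1.568 kg/m.
D = 31²/(4π × 590 × 1.568²) = 0.0527 m²/day.

0.0527 m²/day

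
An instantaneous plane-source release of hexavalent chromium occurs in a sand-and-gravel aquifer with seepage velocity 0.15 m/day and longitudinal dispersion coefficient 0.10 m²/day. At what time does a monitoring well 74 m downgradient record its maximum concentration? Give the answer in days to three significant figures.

For the 1D instantaneous-source solution, setting ∂C/∂t = 0 at fixed x gives v²t² + 2Dt − x² = 0, so t = (√(D² + v²x²) − D)/v².
√(D² + v²x²) = √(0.10² + 0.15² × 74²) = 11.10; v² = 0.0225.
t = (11.10 − 0.10)/0.0225 = 489 days (vs. the pure-advection estimate x/v = 493 d).

489 days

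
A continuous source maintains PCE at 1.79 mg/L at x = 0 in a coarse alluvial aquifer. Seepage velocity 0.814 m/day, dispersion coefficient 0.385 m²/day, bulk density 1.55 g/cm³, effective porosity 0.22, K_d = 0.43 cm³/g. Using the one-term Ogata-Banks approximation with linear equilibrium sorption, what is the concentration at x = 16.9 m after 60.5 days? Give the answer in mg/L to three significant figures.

0.151 mg/L

Retardation factor R = 1 + ρ_b·K_d/n = 1 + 1.55 × 0.43/0.22 = 4.030.
Sorption retards both mechanisms: v_R = v/R = 0.2020 m/day, D_R = D/R = 0.09553 m²/day.
v_R·t = 0.2020 × 60.5 = 12.221 m; 2√(D_R t) = 4.808 m; argument = (16.9 − 12.221)/4.808 = 0.9732.
C = C₀ × ½·erfc(0.9732) = 1.79 × 0.08436 = 0.151 mg/L.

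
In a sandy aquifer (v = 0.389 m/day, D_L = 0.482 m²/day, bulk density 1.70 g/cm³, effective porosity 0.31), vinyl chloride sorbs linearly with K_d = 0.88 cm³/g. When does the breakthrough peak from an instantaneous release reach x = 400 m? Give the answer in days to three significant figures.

Retardation factor R = 1 + ρ_b·K_d/n = 1 + 1.70 × 0.88/0.31 = 5.826.
Sorption retards both mechanisms: v_R = v/R = 0.06677 m/day, D_R = D/R = 0.08273 m²/day.
Peak time from v_R²t² + 2D_R t − x² = 0: t = (√(D_R² + v_R²x²) − D_R)/v_R².
√(D_R² + v_R²x²) = √(0.08273² + 0.06677² × 400²) = 26.71; v_R² = 0.004458.
t = (26.71 − 0.08273)/0.004458 = 5970 days.

5970 days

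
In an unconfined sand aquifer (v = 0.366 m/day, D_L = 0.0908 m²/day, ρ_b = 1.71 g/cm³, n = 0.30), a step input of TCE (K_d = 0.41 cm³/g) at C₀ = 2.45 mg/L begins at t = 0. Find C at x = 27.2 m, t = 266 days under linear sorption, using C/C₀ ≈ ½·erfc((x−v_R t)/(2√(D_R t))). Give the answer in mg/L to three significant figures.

1.71 mg/L

Retardation factor R = 1 + ρ_b·K_d/n = 1 + 1.71 × 0.41/0.30 = 3.337.
Sorption retards both mechanisms: v_R = v/R = 0.1097 m/day, D_R = D/R = 0.02721 m²/day.
v_R·t = 0.1097 × 266 = 29.1802 m; 2√(D_R t) = 5.381 m; argument = (27.2 − 29.1802)/5.381 = -0.3680.
C = C₀ × ½·erfc(-0.3680) = 2.45 × 0.6986 = 1.71 mg/L.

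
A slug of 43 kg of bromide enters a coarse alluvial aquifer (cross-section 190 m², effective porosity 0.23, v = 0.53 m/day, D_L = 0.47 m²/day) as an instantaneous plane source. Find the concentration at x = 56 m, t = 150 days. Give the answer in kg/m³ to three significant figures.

0.00466 kg/m³

For an instantaneous plane source, C(x,t) = M/(n_e·A·√(4πDt)) · exp(−(x−vt)²/(4Dt)), with n_e·A the pore (flow) area.
Plume center vt = 0.53 × 150 = 79.5 m, so the well at 56 m is 23.5 m upgradient of the peak.
√(4πDt) = 29.76 m, giving peak height M/(n_e·A·√(4πDt)) = 43/(0.23 × 190 × 29.76) = 0.03306 kg/m³.
(x−vt)²/(4Dt) = (-23.5)²/(4 × 0.47 × 150) = 1.958; exp(−1.958) = 0.1411.
C = 0.03306 × 0.1411 = 0.00466 kg/m³.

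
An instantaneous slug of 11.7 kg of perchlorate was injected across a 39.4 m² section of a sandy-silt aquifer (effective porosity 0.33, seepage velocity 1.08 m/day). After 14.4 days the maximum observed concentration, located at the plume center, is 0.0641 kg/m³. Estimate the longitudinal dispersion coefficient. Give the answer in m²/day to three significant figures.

At the plume center C_max = M/(n_e·A·√(4πDt)), so D = M²/(4πt·(n_e·A·C_max)²).
n_e·A·C_max = 0.33 × 39.4 × 0.0641 = 0.8334 kg/m.
D = 11.7²/(4π × 14.4 × 0.8334²) = 1.09 m²/day.

1.09 m²/day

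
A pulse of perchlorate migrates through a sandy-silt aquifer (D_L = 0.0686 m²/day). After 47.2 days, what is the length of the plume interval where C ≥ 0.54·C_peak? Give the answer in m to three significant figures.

The plume is Gaussian with σ = √(2Dt) = √(2 × 0.0686 × 47.2) = 2.545 m.
C/C_peak = exp(−Δx²/(2σ²)) = 0.54 ⇒ Δx = σ·√(−2 ln 0.54) = 2.545 × 1.110 = 2.825 m.
Width = 2Δx = 5.65 m.

5.65 m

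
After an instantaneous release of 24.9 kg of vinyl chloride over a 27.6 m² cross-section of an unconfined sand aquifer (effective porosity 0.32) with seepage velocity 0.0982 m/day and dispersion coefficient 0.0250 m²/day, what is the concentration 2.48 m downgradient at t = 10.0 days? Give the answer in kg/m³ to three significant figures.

0.169 kg/m³

For an instantaneous plane source, C(x,t) = M/(n_e·A·√(4πDt)) · exp(−(x−vt)²/(4Dt)), with n_e·A the pore (flow) area.
Plume center vt = 0.0982 × 10.0 = 0.982 m, so the well at 2.48 m is 1.498 m downgradient of the peak.
√(4πDt) = 1.772 m, giving peak height M/(n_e·A·√(4πDt)) = 24.9/(0.32 × 27.6 × 1.772) = 1.591 kg/m³.
(x−vt)²/(4Dt) = (1.498)²/(4 × 0.0250 × 10.0) = 2.244; exp(−2.244) = 0.1060.
C = 1.591 × 0.1060 = 0.169 kg/m³.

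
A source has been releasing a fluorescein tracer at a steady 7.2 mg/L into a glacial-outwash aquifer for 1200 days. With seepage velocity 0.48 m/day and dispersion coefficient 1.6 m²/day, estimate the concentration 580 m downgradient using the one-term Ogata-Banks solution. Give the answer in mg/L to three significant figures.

3.41 mg/L

For a continuous step input, C/C₀ ≈ ½·erfc((x−vt)/(2√(Dt))).
vt = 0.48 × 1200 = 576 m and 2√(Dt) = 2√(1.6 × 1200) = 87.64 m.
Argument (x−vt)/(2√(Dt)) = (580 − 576)/87.64 = 0.04564; ½·erfc(0.04564) = 0.4743.
C = 7.2 × 0.4743 = 3.41 mg/L.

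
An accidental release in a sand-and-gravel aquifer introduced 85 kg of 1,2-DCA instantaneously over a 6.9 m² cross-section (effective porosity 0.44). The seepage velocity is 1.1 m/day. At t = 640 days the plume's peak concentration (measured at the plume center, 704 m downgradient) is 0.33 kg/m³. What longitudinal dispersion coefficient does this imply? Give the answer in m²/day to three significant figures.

0.895 m²/day

At the plume center C_max = M/(n_e·A·√(4πDt)), so D = M²/(4πt·(n_e·A·C_max)²).
n_e·A·C_max = 0.44 × 6.9 × 0.33 = 1.002 kg/m.
D = 85²/(4π × 640 × 1.002²) = 0.895 m²/day.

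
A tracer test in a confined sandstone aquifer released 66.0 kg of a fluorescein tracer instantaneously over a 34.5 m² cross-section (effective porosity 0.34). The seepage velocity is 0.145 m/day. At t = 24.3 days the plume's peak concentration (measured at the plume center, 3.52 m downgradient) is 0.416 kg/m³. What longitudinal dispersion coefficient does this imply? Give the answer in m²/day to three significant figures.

0.599 m²/day

At the plume center C_max = M/(n_e·A·√(4πDt)), so D = M²/(4πt·(n_e·A·C_max)²).
n_e·A·C_max = 0.34 × 34.5 × 0.416 = 4.880 kg/m.
D = 66.0²/(4π × 24.3 × 4.880²) = 0.599 m²/day.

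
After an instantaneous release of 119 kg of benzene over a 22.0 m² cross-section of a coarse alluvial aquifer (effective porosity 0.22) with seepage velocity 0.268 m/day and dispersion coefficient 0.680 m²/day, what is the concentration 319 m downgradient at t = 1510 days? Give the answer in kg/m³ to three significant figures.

0.0362 kg/m³

For an instantaneous plane source, C(x,t) = M/(n_e·A·√(4πDt)) · exp(−(x−vt)²/(4Dt)), with n_e·A the pore (flow) area.
Plume center vt = 0.268 × 1510 = 404.68 m, so the well at 319 m is 85.68 m upgradient of the peak.
√(4πDt) = 113.6 m, giving peak height M/(n_e·A·√(4πDt)) = 119/(0.22 × 22.0 × 113.6) = 0.2164 kg/m³.
(x−vt)²/(4Dt) = (-85.68)²/(4 × 0.680 × 1510) = 1.787; exp(−1.787) = 0.1675.
C = 0.2164 × 0.1675 = 0.0362 kg/m³.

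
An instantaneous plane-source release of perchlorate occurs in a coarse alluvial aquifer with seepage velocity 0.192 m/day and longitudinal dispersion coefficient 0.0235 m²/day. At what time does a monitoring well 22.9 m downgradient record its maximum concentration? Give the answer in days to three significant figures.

119 days

For the 1D instantaneous-source solution, setting ∂C/∂t = 0 at fixed x gives v²t² + 2Dt − x² = 0, so t = (√(D² + v²x²) − D)/v².
√(D² + v²x²) = √(0.0235² + 0.192² × 22.9²) = 4.397; v² = 0.036864.
t = (4.397 − 0.0235)/0.036864 = 119 days (vs. the pure-advection estimate x/v = 119 d).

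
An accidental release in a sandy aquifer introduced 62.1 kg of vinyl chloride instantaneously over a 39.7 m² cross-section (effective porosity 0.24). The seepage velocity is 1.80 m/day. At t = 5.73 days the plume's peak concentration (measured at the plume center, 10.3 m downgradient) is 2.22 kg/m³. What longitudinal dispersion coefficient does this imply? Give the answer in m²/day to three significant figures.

At the plume center C_max = M/(n_e·A·√(4πDt)), so D = M²/(4πt·(n_e·A·C_max)²).
n_e·A·C_max = 0.24 × 39.7 × 2.22 = 21.15 kg/m.
D = 62.1²/(4π × 5.73 × 21.15²) = 0.120 m²/day.

0.120 m²/day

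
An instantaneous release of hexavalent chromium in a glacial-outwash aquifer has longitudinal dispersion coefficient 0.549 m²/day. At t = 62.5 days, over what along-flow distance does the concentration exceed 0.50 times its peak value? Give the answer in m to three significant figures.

The plume is Gaussian with σ = √(2Dt) = √(2 × 0.549 × 62.5) = 8.284 m.
C/C_peak = exp(−Δx²/(2σ²)) = 0.50 ⇒ Δx = σ·√(−2 ln 0.50) = 8.284 × 1.177 = 9.750 m.
Width = 2Δx = 19.5 m.

19.5 m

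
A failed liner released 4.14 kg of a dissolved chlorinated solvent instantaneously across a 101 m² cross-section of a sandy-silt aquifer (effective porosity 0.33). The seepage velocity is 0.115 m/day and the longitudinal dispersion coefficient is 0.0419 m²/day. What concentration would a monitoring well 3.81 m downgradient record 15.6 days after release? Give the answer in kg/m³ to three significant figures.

0.00916 kg/m³

For an instantaneous plane source, C(x,t) = M/(n_e·A·√(4πDt)) · exp(−(x−vt)²/(4Dt)), with n_e·A the pore (flow) area.
Plume center vt = 0.115 × 15.6 = 1.794 m, so the well at 3.81 m is 2.016 m downgradient of the peak.
√(4πDt) = 2.866 m, giving peak height M/(n_e·A·√(4πDt)) = 4.14/(0.33 × 101 × 2.866) = 0.04334 kg/m³.
(x−vt)²/(4Dt) = (2.016)²/(4 × 0.0419 × 15.6) = 1.554; exp(−1.554) = 0.2114.
C = 0.04334 × 0.2114 = 0.00916 kg/m³.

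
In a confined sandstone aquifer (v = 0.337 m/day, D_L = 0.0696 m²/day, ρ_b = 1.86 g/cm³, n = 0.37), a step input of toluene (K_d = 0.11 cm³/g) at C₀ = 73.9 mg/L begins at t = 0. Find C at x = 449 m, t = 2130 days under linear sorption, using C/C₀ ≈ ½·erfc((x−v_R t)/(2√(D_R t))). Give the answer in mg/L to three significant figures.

Retardation factor R = 1 + ρ_b·K_d/n = 1 + 1.86 × 0.11/0.37 = 1.553.
Sorption retards both mechanisms: v_R = v/R = 0.2170 m/day, D_R = D/R = 0.04482 m²/day.
v_R·t = 0.2170 × 2130 = 462.21 m; 2√(D_R t) = 19.54 m; argument = (449 − 462.21)/19.54 = -0.6760.
C = C₀ × ½·erfc(-0.6760) = 73.9 × 0.8305 = 61.4 mg/L.

61.4 mg/L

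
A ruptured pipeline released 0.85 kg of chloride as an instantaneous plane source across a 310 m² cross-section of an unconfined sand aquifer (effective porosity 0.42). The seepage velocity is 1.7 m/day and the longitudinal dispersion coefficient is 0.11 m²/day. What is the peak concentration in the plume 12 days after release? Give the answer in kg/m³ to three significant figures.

The peak of an instantaneous 1D plume sits at x = vt; there the Gaussian factor is 1 and C_max = M/(n_e·A·√(4πDt)), where n_e·A is the pore area the mass is dissolved in.
√(4πDt) = √(4π × 0.11 × 12) = 4.073 m, so C_max = 0.85/(0.42 × 310 × 4.073) = 0.00160 kg/m³.

0.00160 kg/m³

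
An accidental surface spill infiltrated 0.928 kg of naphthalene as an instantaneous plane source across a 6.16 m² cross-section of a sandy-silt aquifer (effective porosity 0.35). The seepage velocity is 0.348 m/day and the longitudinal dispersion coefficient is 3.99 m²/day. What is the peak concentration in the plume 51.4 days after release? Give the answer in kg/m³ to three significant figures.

0.00848 kg/m³

The peak of an instantaneous 1D plume sits at x = vt; there the Gaussian factor is 1 and C_max = M/(n_e·A·√(4πDt)), where n_e·A is the pore area the mass is dissolved in.
√(4πDt) = √(4π × 3.99 × 51.4) = 50.77 m, so C_max = 0.928/(0.35 × 6.16 × 50.77) = 0.00848 kg/m³.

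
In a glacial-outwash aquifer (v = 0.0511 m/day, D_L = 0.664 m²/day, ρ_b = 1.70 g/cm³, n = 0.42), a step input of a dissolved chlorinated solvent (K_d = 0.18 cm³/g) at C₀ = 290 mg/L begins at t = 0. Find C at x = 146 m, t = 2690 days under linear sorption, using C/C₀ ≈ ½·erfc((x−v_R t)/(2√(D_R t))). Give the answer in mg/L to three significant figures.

20.8 mg/L

Retardation factor R = 1 + ρ_b·K_d/n = 1 + 1.70 × 0.18/0.42 = 1.729.
Sorption retards both mechanisms: v_R = v/R = 0.02955 m/day, D_R = D/R = 0.3840 m²/day.
v_R·t = 0.02955 × 2690 = 79.4895 m; 2√(D_R t) = 64.28 m; argument = (146 − 79.4895)/64.28 = 1.035.
C = C₀ × ½·erfc(1.035) = 290 × 0.07164 = 20.8 mg/L.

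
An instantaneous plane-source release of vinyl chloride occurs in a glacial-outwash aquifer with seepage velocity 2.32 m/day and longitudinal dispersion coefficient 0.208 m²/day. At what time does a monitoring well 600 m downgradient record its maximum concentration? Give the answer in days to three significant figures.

259 days

For the 1D instantaneous-source solution, setting ∂C/∂t = 0 at fixed x gives v²t² + 2Dt − x² = 0, so t = (√(D² + v²x²) − D)/v².
√(D² + v²x²) = √(0.208² + 2.32² × 600²) = 1392; v² = 5.3824.
t = (1392 − 0.208)/5.3824 = 259 days (vs. the pure-advection estimate x/v = 259 d).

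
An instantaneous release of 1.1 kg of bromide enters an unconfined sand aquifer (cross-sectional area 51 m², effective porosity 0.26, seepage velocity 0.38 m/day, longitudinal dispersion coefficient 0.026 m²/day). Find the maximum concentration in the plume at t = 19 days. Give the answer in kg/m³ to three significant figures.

The peak of an instantaneous 1D plume sits at x = vt; there the Gaussian factor is 1 and C_max = M/(n_e·A·√(4πDt)), where n_e·A is the pore area the mass is dissolved in.
√(4πDt) = √(4π × 0.026 × 19) = 2.492 m, so C_max = 1.1/(0.26 × 51 × 2.492) = 0.0333 kg/m³.

0.0333 kg/m³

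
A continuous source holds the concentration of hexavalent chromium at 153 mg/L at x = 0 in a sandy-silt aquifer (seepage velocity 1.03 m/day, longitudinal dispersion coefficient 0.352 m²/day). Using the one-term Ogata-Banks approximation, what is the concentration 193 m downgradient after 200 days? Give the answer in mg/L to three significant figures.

132 mg/L

For a continuous step input, C/C₀ ≈ ½·erfc((x−vt)/(2√(Dt))).
vt = 1.03 × 200 = 206 m and 2√(Dt) = 2√(0.352 × 200) = 16.78 m.
Argument (x−vt)/(2√(Dt)) = (193 − 206)/16.78 = -0.7747; ½·erfc(-0.7747) = 0.8634.
C = 153 × 0.8634 = 132 mg/L.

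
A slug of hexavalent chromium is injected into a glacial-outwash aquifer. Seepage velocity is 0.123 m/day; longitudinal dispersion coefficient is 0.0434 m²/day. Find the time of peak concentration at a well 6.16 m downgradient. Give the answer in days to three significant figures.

47.3 days

For the 1D instantaneous-source solution, setting ∂C/∂t = 0 at fixed x gives v²t² + 2Dt − x² = 0, so t = (√(D² + v²x²) − D)/v².
√(D² + v²x²) = √(0.0434² + 0.123² × 6.16²) = 0.7589; v² = 0.015129.
t = (0.7589 − 0.0434)/0.015129 = 47.3 days (vs. the pure-advection estimate x/v = 50.1 d).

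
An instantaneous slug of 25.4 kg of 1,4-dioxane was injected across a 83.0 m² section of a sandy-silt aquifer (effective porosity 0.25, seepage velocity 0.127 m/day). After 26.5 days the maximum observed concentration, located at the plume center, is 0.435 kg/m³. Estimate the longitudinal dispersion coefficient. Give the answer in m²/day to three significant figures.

0.0238 m²/day

At the plume center C_max = M/(n_e·A·√(4πDt)), so D = M²/(4πt·(n_e·A·C_max)²).
n_e·A·C_max = 0.25 × 83.0 × 0.435 = 9.026 kg/m.
D = 25.4²/(4π × 26.5 × 9.026²) = 0.0238 m²/day.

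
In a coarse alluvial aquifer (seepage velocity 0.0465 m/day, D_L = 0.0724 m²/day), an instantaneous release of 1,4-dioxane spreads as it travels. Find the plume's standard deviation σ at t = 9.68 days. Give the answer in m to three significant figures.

Dispersive spreading gives a Gaussian with σ² = 2Dt; advection only shifts the center.
σ = √(2 × 0.0724 × 9.68) = 1.18 m.

1.18 m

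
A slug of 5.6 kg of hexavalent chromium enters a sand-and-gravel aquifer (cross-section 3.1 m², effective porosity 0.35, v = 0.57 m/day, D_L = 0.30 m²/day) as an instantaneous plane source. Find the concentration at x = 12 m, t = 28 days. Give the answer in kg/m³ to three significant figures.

0.315 kg/m³

For an instantaneous plane source, C(x,t) = M/(n_e·A·√(4πDt)) · exp(−(x−vt)²/(4Dt)), with n_e·A the pore (flow) area.
Plume center vt = 0.57 × 28 = 15.96 m, so the well at 12 m is 3.96 m upgradient of the peak.
√(4πDt) = 10.27 m, giving peak height M/(n_e·A·√(4πDt)) = 5.6/(0.35 × 3.1 × 10.27) = 0.5026 kg/m³.
(x−vt)²/(4Dt) = (-3.96)²/(4 × 0.30 × 28) = 0.4667; exp(−0.4667) = 0.6271.
C = 0.5026 × 0.6271 = 0.315 kg/m³.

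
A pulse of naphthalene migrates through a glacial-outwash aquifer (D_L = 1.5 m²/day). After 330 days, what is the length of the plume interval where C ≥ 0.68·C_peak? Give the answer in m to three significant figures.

The plume is Gaussian with σ = √(2Dt) = √(2 × 1.5 × 330) = 31.46 m.
C/C_peak = exp(−Δx²/(2σ²)) = 0.68 ⇒ Δx = σ·√(−2 ln 0.68) = 31.46 × 0.8783 = 27.63 m.
Width = 2Δx = 55.3 m.

55.3 m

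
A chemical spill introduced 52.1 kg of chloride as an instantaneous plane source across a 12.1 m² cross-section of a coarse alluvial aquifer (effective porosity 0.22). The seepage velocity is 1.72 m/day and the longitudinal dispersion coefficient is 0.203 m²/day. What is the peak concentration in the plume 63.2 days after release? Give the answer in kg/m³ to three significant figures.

The peak of an instantaneous 1D plume sits at x = vt; there the Gaussian factor is 1 and C_max = M/(n_e·A·√(4πDt)), where n_e·A is the pore area the mass is dissolved in.
√(4πDt) = √(4π × 0.203 × 63.2) = 12.70 m, so C_max = 52.1/(0.22 × 12.1 × 12.70) = 1.54 kg/m³.

1.54 kg/m³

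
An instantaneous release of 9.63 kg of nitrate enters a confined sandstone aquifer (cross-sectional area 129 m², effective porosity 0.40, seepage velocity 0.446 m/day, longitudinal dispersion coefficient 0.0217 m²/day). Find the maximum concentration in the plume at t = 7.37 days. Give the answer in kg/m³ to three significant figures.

0.132 kg/m³

The peak of an instantaneous 1D plume sits at x = vt; there the Gaussian factor is 1 and C_max = M/(n_e·A·√(4πDt)), where n_e·A is the pore area the mass is dissolved in.
√(4πDt) = √(4π × 0.0217 × 7.37) = 1.418 m, so C_max = 9.63/(0.40 × 129 × 1.418) = 0.132 kg/m³.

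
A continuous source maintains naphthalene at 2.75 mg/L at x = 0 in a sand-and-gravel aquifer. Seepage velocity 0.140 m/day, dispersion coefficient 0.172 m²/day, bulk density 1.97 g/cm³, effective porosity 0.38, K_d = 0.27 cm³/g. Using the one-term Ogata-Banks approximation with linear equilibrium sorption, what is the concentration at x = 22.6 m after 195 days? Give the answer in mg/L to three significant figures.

0.0464 mg/L

Retardation factor R = 1 + ρ_b·K_d/n = 1 + 1.97 × 0.27/0.38 = 2.400.
Sorption retards both mechanisms: v_R = v/R = 0.05833 m/day, D_R = D/R = 0.07167 m²/day.
v_R·t = 0.05833 × 195 = 11.37435 m; 2√(D_R t) = 7.477 m; argument = (22.6 − 11.37435)/7.477 = 1.501.
C = C₀ × ½·erfc(1.501) = 2.75 × 0.01689 = 0.0464 mg/L.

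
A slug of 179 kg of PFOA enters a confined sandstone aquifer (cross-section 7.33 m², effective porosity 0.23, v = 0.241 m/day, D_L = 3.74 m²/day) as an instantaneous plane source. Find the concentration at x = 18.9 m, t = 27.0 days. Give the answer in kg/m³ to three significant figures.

2.04 kg/m³

For an instantaneous plane source, C(x,t) = M/(n_e·A·√(4πDt)) · exp(−(x−vt)²/(4Dt)), with n_e·A the pore (flow) area.
Plume center vt = 0.241 × 27.0 = 6.507 m, so the well at 18.9 m is 12.393 m downgradient of the peak.
√(4πDt) = 35.62 m, giving peak height M/(n_e·A·√(4πDt)) = 179/(0.23 × 7.33 × 35.62) = 2.981 kg/m³.
(x−vt)²/(4Dt) = (12.393)²/(4 × 3.74 × 27.0) = 0.3802; exp(−0.3802) = 0.6837.
C = 2.981 × 0.6837 = 2.04 kg/m³.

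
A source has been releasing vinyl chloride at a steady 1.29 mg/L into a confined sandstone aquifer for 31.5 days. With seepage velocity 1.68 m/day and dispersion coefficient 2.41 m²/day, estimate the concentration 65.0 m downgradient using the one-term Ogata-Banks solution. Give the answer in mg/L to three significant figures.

0.211 mg/L

For a continuous step input, C/C₀ ≈ ½·erfc((x−vt)/(2√(Dt))).
vt = 1.68 × 31.5 = 52.92 m and 2√(Dt) = 2√(2.41 × 31.5) = 17.43 m.
Argument (x−vt)/(2√(Dt)) = (65.0 − 52.92)/17.43 = 0.6931; ½·erfc(0.6931) = 0.1635.
C = 1.29 × 0.1635 = 0.211 mg/L.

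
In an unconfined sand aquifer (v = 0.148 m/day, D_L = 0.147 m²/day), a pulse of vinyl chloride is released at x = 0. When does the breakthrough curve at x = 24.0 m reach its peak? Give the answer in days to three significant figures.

156 days

For the 1D instantaneous-source solution, setting ∂C/∂t = 0 at fixed x gives v²t² + 2Dt − x² = 0, so t = (√(D² + v²x²) − D)/v².
√(D² + v²x²) = √(0.147² + 0.148² × 24.0²) = 3.555; v² = 0.021904.
t = (3.555 − 0.147)/0.021904 = 156 days (vs. the pure-advection estimate x/v = 162 d).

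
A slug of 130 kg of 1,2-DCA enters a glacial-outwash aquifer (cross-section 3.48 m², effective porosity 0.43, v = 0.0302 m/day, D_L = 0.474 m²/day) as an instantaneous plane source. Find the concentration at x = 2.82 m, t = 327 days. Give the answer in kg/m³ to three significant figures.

1.82 kg/m³

For an instantaneous plane source, C(x,t) = M/(n_e·A·√(4πDt)) · exp(−(x−vt)²/(4Dt)), with n_e·A the pore (flow) area.
Plume center vt = 0.0302 × 327 = 9.8754 m, so the well at 2.82 m is 7.0554 m upgradient of the peak.
√(4πDt) = 44.13 m, giving peak height M/(n_e·A·√(4πDt)) = 130/(0.43 × 3.48 × 44.13) = 1.969 kg/m³.
(x−vt)²/(4Dt) = (-7.0554)²/(4 × 0.474 × 327) = 0.08029; exp(−0.08029) = 0.9228.
C = 1.969 × 0.9228 = 1.82 kg/m³.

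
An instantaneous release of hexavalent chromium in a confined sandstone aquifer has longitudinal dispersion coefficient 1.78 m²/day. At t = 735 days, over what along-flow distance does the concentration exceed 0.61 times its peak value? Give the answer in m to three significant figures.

The plume is Gaussian with σ = √(2Dt) = √(2 × 1.78 × 735) = 51.15 m.
C/C_peak = exp(−Δx²/(2σ²)) = 0.61 ⇒ Δx = σ·√(−2 ln 0.61) = 51.15 × 0.9943 = 50.86 m.
Width = 2Δx = 102 m.

102 m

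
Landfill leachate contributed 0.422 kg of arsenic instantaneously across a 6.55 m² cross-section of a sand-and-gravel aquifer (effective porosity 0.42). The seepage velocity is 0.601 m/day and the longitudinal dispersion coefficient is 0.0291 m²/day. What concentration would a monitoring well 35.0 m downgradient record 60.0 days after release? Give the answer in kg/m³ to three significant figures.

For an instantaneous plane source, C(x,t) = M/(n_e·A·√(4πDt)) · exp(−(x−vt)²/(4Dt)), with n_e·A the pore (flow) area.
Plume center vt = 0.601 × 60.0 = 36.06 m, so the well at 35.0 m is 1.06 m upgradient of the peak.
√(4πDt) = 4.684 m, giving peak height M/(n_e·A·√(4πDt)) = 0.422/(0.42 × 6.55 × 4.684) = 0.03275 kg/m³.
(x−vt)²/(4Dt) = (-1.06)²/(4 × 0.0291 × 60.0) = 0.1609; exp(−0.1609) = 0.8514.
C = 0.03275 × 0.8514 = 0.0279 kg/m³.

0.0279 kg/m³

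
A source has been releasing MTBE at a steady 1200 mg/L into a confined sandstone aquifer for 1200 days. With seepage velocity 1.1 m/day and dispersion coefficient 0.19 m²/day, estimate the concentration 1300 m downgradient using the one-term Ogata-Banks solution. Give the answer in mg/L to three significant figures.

991 mg/L

For a continuous step input, C/C₀ ≈ ½·erfc((x−vt)/(2√(Dt))).
vt = 1.1 × 1200 = 1320 m and 2√(Dt) = 2√(0.19 × 1200) = 30.20 m.
Argument (x−vt)/(2√(Dt)) = (1300 − 1320)/30.20 = -0.6623; ½·erfc(-0.6623) = 0.8255.
C = 1200 × 0.8255 = 991 mg/L.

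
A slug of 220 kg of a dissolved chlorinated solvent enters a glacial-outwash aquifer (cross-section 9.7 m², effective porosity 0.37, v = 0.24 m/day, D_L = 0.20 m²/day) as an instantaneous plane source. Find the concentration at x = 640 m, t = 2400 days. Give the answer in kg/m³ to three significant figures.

0.0935 kg/m³

For an instantaneous plane source, C(x,t) = M/(n_e·A·√(4πDt)) · exp(−(x−vt)²/(4Dt)), with n_e·A the pore (flow) area.
Plume center vt = 0.24 × 2400 = 576 m, so the well at 640 m is 64 m downgradient of the peak.
√(4πDt) = 77.67 m, giving peak height M/(n_e·A·√(4πDt)) = 220/(0.37 × 9.7 × 77.67) = 0.7892 kg/m³.
(x−vt)²/(4Dt) = (64)²/(4 × 0.20 × 2400) = 2.133; exp(−2.133) = 0.1185.
C = 0.7892 × 0.1185 = 0.0935 kg/m³.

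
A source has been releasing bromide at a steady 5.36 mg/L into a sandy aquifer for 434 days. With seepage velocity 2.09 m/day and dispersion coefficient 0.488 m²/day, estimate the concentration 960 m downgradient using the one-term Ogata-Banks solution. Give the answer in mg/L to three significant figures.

0.0271 mg/L

For a continuous step input, C/C₀ ≈ ½·erfc((x−vt)/(2√(Dt))).
vt = 2.09 × 434 = 907.06 m and 2√(Dt) = 2√(0.488 × 434) = 29.11 m.
Argument (x−vt)/(2√(Dt)) = (960 − 907.06)/29.11 = 1.819; ½·erfc(1.819) = 0.005049.
C = 5.36 × 0.005049 = 0.0271 mg/L.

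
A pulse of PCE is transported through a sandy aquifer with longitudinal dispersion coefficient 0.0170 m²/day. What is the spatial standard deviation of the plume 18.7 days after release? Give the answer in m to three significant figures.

0.797 m

Dispersive spreading gives a Gaussian with σ² = 2Dt; advection only shifts the center.
σ = √(2 × 0.0170 × 18.7) = 0.797 m.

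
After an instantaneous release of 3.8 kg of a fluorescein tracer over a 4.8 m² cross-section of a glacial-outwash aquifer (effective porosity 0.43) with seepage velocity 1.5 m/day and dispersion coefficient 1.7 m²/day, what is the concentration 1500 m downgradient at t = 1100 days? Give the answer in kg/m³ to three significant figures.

0.000593 kg/m³

For an instantaneous plane source, C(x,t) = M/(n_e·A·√(4πDt)) · exp(−(x−vt)²/(4Dt)), with n_e·A the pore (flow) area.
Plume center vt = 1.5 × 1100 = 1650 m, so the well at 1500 m is 150 m upgradient of the peak.
√(4πDt) = 153.3 m, giving peak height M/(n_e·A·√(4πDt)) = 3.8/(0.43 × 4.8 × 153.3) = 0.01201 kg/m³.
(x−vt)²/(4Dt) = (-150)²/(4 × 1.7 × 1100) = 3.008; exp(−3.008) = 0.04939.
C = 0.01201 × 0.04939 = 0.000593 kg/m³.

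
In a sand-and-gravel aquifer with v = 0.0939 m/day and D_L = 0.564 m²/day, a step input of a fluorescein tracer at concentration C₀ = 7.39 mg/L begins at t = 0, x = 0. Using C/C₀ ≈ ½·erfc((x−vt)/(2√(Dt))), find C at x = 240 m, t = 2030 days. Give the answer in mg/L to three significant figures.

For a continuous step input, C/C₀ ≈ ½·erfc((x−vt)/(2√(Dt))).
vt = 0.0939 × 2030 = 190.617 m and 2√(Dt) = 2√(0.564 × 2030) = 67.67 m.
Argument (x−vt)/(2√(Dt)) = (240 − 190.617)/67.67 = 0.7298; ½·erfc(0.7298) = 0.1510.
C = 7.39 × 0.1510 = 1.12 mg/L.

1.12 mg/L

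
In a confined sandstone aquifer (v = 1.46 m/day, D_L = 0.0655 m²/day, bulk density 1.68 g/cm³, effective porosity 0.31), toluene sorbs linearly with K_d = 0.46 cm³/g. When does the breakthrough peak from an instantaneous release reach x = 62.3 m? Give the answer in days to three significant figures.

Retardation factor R = 1 + ρ_b·K_d/n = 1 + 1.68 × 0.46/0.31 = 3.493.
Sorption retards both mechanisms: v_R = v/R = 0.4180 m/day, D_R = D/R = 0.01875 m²/day.
Peak time from v_R²t² + 2D_R t − x² = 0: t = (√(D_R² + v_R²x²) − D_R)/v_R².
√(D_R² + v_R²x²) = √(0.01875² + 0.4180² × 62.3²) = 26.04; v_R² = 0.1747.
t = (26.04 − 0.01875)/0.1747 = 149 days.

149 days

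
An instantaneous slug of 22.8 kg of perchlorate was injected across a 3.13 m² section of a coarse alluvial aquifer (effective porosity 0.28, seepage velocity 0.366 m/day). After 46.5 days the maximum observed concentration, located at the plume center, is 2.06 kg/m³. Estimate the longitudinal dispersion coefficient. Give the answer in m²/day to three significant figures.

0.273 m²/day

At the plume center C_max = M/(n_e·A·√(4πDt)), so D = M²/(4πt·(n_e·A·C_max)²).
n_e·A·C_max = 0.28 × 3.13 × 2.06 = 1.805 kg/m.
D = 22.8²/(4π × 46.5 × 1.805²) = 0.273 m²/day.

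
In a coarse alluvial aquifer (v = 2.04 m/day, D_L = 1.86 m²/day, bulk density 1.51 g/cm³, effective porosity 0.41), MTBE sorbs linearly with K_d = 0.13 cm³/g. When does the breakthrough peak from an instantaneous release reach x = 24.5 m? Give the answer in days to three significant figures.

17.1 days

Retardation factor R = 1 + ρ_b·K_d/n = 1 + 1.51 × 0.13/0.41 = 1.479.
Sorption retards both mechanisms: v_R = v/R = 1.379 m/day, D_R = D/R = 1.258 m²/day.
Peak time from v_R²t² + 2D_R t − x² = 0: t = (√(D_R² + v_R²x²) − D_R)/v_R².
√(D_R² + v_R²x²) = √(1.258² + 1.379² × 24.5²) = 33.81; v_R² = 1.902.
t = (33.81 − 1.258)/1.902 = 17.1 days.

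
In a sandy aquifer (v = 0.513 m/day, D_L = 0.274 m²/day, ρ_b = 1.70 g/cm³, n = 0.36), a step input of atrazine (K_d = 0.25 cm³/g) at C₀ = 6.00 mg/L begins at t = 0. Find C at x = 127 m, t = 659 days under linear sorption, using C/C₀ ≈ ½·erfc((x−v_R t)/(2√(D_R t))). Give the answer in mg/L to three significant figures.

5.91 mg/L

Retardation factor R = 1 + ρ_b·K_d/n = 1 + 1.70 × 0.25/0.36 = 2.181.
Sorption retards both mechanisms: v_R = v/R = 0.2352 m/day, D_R = D/R = 0.1256 m²/day.
v_R·t = 0.2352 × 659 = 154.9968 m; 2√(D_R t) = 18.20 m; argument = (127 − 154.9968)/18.20 = -1.538.
C = C₀ × ½·erfc(-1.538) = 6.00 × 0.9852 = 5.91 mg/L.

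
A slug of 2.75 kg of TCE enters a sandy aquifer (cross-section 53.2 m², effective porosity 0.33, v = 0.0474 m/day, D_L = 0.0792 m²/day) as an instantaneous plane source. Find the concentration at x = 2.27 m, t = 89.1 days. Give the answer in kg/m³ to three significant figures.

0.0145 kg/m³

For an instantaneous plane source, C(x,t) = M/(n_e·A·√(4πDt)) · exp(−(x−vt)²/(4Dt)), with n_e·A the pore (flow) area.
Plume center vt = 0.0474 × 89.1 = 4.22334 m, so the well at 2.27 m is 1.95334 m upgradient of the peak.
√(4πDt) = 9.417 m, giving peak height M/(n_e·A·√(4πDt)) = 2.75/(0.33 × 53.2 × 9.417) = 0.01663 kg/m³.
(x−vt)²/(4Dt) = (-1.95334)²/(4 × 0.0792 × 89.1) = 0.1352; exp(−0.1352) = 0.8735.
C = 0.01663 × 0.8735 = 0.0145 kg/m³.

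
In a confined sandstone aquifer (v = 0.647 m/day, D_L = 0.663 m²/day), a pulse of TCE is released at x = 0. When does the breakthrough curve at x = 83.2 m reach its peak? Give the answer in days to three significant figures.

127 days

For the 1D instantaneous-source solution, setting ∂C/∂t = 0 at fixed x gives v²t² + 2Dt − x² = 0, so t = (√(D² + v²x²) − D)/v².
√(D² + v²x²) = √(0.663² + 0.647² × 83.2²) = 53.83; v² = 0.418609.
t = (53.83 − 0.663)/0.418609 = 127 days (vs. the pure-advection estimate x/v = 129 d).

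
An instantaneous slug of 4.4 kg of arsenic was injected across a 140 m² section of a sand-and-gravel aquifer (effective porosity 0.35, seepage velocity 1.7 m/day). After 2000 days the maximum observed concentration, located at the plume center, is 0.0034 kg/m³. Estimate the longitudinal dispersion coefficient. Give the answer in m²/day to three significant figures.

At the plume center C_max = M/(n_e·A·√(4πDt)), so D = M²/(4πt·(n_e·A·C_max)²).
n_e·A·C_max = 0.35 × 140 × 0.0034 = 0.1666 kg/m.
D = 4.4²/(4π × 2000 × 0.1666²) = 0.0278 m²/day.

0.0278 m²/day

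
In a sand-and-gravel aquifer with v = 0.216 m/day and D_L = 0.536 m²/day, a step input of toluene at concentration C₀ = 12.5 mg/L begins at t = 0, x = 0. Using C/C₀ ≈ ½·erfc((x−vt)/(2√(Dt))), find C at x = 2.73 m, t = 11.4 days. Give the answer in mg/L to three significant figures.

5.87 mg/L

For a continuous step input, C/C₀ ≈ ½·erfc((x−vt)/(2√(Dt))).
vt = 0.216 × 11.4 = 2.4624 m and 2√(Dt) = 2√(0.536 × 11.4) = 4.944 m.
Argument (x−vt)/(2√(Dt)) = (2.73 − 2.4624)/4.944 = 0.05413; ½·erfc(0.05413) = 0.4695.
C = 12.5 × 0.4695 = 5.87 mg/L.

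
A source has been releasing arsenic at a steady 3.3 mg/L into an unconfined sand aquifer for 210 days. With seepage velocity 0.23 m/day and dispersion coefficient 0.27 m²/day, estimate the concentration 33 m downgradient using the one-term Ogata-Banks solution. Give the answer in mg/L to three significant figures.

For a continuous step input, C/C₀ ≈ ½·erfc((x−vt)/(2√(Dt))).
vt = 0.23 × 210 = 48.3 m and 2√(Dt) = 2√(0.27 × 210) = 15.06 m.
Argument (x−vt)/(2√(Dt)) = (33 − 48.3)/15.06 = -1.016; ½·erfc(-1.016) = 0.9246.
C = 3.3 × 0.9246 = 3.05 mg/L.

3.05 mg/L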